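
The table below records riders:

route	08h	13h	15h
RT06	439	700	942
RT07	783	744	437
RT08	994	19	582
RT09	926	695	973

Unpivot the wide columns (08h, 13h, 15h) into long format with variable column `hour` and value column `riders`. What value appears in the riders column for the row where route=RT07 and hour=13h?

744

Unpivoting turns each (route, wide-column) pair into one long row.
The wide cell at row RT07, column 13h holds 744, so the long row (RT07, 13h) has riders=744.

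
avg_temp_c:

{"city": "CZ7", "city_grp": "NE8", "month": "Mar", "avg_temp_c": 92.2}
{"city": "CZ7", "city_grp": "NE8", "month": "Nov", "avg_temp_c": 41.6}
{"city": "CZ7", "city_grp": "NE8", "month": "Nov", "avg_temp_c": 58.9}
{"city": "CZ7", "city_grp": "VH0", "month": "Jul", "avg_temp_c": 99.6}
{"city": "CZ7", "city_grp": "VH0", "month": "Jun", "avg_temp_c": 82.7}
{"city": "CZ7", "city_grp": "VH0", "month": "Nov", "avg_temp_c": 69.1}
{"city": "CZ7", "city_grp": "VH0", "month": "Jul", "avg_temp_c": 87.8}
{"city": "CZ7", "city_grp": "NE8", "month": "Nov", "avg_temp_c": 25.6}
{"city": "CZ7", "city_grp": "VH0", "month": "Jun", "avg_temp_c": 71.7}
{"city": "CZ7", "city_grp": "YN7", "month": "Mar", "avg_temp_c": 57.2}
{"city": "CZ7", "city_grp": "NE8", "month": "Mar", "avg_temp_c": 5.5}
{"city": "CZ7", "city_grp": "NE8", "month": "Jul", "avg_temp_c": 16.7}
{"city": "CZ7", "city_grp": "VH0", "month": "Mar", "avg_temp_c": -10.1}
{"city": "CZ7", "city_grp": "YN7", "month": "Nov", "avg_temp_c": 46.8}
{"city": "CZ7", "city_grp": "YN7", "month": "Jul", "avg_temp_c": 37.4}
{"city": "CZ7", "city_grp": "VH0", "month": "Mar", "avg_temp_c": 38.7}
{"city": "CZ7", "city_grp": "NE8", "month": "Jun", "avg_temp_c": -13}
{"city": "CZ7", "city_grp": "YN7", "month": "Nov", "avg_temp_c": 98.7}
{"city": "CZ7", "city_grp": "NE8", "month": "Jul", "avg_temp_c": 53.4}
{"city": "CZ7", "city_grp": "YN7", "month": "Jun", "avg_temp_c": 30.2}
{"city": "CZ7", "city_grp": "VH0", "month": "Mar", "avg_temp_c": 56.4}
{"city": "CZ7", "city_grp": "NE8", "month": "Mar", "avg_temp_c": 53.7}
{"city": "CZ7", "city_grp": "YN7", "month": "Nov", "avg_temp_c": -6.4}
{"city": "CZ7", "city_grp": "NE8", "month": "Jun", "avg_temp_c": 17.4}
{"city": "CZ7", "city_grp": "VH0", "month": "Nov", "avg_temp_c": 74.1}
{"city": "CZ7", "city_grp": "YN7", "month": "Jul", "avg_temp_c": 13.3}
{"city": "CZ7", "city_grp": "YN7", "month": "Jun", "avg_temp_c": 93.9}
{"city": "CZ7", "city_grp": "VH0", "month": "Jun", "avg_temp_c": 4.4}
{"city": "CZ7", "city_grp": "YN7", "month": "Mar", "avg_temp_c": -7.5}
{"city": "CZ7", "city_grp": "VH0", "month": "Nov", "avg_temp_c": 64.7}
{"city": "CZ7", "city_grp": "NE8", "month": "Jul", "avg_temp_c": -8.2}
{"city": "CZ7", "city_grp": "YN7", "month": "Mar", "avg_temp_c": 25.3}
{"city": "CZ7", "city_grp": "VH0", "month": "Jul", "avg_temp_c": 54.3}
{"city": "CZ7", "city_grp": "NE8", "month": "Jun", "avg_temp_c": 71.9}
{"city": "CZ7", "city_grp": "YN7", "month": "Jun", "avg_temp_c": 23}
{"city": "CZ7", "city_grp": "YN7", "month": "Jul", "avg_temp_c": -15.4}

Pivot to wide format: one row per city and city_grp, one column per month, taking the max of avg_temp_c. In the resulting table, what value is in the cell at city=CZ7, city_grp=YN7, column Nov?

98.7

Rows with city=CZ7, city_grp=YN7 and month=Nov: avg_temp_c values are 46.8, 98.7, -6.4.
max(46.8, 98.7, -6.4) = 98.7.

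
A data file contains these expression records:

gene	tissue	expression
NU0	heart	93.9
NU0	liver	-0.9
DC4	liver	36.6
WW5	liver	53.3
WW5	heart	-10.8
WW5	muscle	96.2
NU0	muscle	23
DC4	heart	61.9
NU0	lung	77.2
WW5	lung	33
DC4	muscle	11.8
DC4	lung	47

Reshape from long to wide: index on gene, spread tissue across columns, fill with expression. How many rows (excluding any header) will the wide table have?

3 distinct gene values → 3 rows.

3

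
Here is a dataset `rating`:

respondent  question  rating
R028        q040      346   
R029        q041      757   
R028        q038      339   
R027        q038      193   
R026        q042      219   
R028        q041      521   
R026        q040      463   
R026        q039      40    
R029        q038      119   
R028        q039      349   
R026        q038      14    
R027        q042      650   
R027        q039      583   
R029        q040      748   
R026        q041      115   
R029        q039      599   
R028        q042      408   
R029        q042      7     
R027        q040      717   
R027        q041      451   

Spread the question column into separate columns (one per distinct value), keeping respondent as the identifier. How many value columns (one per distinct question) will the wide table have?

5

5 distinct question values: q038, q039, q040, q041, q042.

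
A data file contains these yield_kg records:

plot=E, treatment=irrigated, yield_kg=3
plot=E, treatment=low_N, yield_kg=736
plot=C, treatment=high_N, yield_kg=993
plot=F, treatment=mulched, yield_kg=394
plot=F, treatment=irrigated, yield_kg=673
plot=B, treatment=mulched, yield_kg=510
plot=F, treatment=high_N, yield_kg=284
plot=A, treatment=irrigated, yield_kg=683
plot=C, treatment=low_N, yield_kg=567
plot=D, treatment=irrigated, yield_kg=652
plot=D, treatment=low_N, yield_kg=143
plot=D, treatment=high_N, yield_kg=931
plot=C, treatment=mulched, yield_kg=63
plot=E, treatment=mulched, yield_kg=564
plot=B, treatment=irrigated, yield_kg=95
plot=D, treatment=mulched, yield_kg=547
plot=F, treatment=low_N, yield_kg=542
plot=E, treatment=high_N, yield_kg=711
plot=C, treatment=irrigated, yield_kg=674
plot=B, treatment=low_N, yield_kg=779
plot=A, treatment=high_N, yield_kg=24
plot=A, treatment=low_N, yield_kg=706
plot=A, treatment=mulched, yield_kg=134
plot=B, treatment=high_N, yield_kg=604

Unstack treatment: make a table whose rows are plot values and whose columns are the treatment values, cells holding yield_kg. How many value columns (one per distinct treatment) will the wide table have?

4

4 distinct treatment values: irrigated, low_N, mulched, high_N.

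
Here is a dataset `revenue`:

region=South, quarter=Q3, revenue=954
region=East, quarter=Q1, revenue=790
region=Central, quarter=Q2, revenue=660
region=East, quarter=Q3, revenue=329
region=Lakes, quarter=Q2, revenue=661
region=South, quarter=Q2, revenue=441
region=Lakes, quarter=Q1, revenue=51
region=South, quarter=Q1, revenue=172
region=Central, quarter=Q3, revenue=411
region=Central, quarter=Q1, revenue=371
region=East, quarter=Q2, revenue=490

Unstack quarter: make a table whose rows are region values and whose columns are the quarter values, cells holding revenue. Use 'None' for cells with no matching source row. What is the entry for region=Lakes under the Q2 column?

The long row with region=Lakes, quarter=Q2 has revenue=661.

661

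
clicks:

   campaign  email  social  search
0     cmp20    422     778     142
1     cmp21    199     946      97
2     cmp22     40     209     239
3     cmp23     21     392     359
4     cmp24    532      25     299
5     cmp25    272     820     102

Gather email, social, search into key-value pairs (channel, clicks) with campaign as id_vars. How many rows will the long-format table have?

18

6 campaign values × 3 melted columns = 18 rows.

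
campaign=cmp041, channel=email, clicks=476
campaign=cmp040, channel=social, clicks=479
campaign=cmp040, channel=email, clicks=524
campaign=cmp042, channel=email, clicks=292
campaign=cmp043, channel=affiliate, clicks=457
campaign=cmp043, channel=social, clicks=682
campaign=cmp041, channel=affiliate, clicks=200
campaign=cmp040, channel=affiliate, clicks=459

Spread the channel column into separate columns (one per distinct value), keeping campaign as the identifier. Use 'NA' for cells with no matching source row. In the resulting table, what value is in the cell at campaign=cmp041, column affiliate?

200

The long row with campaign=cmp041, channel=affiliate has clicks=200.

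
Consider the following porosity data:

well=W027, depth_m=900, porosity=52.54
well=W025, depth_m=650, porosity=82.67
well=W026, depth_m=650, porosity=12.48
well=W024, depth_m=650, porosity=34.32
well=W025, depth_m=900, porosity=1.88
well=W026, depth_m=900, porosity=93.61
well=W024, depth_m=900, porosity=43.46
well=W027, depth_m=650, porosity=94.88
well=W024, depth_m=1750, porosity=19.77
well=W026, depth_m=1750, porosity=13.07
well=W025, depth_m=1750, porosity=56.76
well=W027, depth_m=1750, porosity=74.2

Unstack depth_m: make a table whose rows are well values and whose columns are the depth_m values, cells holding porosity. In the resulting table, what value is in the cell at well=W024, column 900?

Wide layout: rows indexed by well, columns are the 3 distinct depth_m values (900, 650, 1750).
Cell (well=W024, depth_m=900) draws from the long row where well=W024 and depth_m=900, which has porosity=43.46.

43.46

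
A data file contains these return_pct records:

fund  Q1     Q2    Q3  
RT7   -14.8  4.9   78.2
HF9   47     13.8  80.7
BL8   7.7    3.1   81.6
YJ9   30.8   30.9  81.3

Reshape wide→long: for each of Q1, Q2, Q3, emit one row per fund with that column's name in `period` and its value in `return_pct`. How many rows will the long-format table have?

4 fund values × 3 melted columns = 12 rows.

12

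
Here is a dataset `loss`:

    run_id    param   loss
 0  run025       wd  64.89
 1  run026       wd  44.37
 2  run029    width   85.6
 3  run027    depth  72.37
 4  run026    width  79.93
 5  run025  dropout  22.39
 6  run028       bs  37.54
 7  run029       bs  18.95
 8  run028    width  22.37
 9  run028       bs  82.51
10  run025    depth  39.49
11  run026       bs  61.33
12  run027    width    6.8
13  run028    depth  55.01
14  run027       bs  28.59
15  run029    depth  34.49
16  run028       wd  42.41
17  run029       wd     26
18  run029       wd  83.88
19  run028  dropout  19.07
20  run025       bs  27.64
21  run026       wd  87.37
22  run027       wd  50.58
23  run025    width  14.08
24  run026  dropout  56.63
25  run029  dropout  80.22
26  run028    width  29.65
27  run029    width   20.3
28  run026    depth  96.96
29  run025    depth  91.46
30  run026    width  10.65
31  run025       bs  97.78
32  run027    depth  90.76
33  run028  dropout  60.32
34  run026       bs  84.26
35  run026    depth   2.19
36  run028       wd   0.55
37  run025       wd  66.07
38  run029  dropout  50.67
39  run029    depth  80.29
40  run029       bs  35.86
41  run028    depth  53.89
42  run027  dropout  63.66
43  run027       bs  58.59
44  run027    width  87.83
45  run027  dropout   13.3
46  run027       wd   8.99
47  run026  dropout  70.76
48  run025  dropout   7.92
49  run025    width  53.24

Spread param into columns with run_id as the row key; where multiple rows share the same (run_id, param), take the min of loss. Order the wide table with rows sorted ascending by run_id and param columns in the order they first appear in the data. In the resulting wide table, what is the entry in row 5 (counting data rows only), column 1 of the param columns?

With rows sorted ascending by run_id, row 5 is run_id=run029. param columns in first-appearance order: wd, width, depth, dropout, bs; column 1 is wd.
Long rows with run_id=run029, param=wd: min(26, 83.88) = 26.

26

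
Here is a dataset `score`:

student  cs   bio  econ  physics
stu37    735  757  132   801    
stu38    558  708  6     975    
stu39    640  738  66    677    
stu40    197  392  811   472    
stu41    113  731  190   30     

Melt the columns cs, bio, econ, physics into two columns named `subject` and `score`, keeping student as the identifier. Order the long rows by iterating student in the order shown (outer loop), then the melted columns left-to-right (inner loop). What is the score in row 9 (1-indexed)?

20 rows total (5 × 4). Row 9: index ⌊(9-1)/4⌋ = 2 into student → stu39; (9-1) mod 4 = 0 into the melted columns → cs.
So row 9 is (stu39, cs, 640); score = 640.

640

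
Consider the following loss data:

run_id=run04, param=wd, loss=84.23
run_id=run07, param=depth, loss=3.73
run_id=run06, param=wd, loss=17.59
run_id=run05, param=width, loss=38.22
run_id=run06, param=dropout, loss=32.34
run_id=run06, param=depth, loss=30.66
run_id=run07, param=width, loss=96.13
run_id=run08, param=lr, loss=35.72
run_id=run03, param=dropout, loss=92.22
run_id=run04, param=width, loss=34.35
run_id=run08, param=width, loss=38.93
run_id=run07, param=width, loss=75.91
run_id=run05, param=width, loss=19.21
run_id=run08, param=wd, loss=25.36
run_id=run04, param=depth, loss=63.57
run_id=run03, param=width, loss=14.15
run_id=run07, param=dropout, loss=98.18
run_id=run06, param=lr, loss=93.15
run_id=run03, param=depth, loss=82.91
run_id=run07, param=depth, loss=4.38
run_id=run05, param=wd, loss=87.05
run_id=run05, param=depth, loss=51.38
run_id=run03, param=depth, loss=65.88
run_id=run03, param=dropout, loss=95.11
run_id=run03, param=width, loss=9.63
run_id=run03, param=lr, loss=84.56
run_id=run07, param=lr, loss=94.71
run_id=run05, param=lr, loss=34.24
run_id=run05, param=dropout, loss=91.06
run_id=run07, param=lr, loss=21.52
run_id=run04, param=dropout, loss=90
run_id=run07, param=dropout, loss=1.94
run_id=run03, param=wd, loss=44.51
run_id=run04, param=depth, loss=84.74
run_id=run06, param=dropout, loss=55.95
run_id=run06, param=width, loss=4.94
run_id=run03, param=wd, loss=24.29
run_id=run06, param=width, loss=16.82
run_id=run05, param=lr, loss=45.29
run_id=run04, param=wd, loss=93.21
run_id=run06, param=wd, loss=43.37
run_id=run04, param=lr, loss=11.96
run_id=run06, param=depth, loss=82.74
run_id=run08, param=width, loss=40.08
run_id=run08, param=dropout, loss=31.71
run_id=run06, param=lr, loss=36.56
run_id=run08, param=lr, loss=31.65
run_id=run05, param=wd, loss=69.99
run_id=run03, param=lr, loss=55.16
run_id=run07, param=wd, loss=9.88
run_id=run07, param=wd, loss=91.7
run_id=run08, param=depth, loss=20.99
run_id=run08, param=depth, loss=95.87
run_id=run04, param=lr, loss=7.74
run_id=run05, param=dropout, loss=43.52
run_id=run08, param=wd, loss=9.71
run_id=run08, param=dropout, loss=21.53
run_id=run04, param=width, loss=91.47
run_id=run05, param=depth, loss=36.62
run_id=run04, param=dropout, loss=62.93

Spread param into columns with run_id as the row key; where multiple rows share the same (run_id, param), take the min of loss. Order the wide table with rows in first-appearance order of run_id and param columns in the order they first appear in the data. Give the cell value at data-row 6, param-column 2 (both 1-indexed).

65.88

With rows in first-appearance order of run_id, row 6 is run_id=run03. param columns in first-appearance order: wd, depth, width, dropout, lr; column 2 is depth.
Long rows with run_id=run03, param=depth: min(82.91, 65.88) = 65.88.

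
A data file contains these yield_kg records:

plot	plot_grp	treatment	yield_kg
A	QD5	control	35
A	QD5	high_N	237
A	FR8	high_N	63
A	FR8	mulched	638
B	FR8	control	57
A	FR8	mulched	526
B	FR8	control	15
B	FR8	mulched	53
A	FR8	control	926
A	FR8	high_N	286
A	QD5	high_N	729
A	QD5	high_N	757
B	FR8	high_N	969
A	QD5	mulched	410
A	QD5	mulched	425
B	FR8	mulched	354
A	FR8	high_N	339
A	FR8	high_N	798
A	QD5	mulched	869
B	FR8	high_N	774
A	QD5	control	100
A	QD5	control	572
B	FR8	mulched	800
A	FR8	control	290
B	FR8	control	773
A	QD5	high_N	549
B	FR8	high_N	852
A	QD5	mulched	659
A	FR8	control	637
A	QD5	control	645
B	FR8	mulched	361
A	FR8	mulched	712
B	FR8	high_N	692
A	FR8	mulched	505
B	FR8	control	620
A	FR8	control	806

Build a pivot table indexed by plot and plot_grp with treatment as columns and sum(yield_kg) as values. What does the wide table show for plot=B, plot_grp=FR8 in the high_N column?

3287

Rows with plot=B, plot_grp=FR8 and treatment=high_N: yield_kg values are 969, 774, 852, 692.
969 + 774 + 852 + 692 = 3287.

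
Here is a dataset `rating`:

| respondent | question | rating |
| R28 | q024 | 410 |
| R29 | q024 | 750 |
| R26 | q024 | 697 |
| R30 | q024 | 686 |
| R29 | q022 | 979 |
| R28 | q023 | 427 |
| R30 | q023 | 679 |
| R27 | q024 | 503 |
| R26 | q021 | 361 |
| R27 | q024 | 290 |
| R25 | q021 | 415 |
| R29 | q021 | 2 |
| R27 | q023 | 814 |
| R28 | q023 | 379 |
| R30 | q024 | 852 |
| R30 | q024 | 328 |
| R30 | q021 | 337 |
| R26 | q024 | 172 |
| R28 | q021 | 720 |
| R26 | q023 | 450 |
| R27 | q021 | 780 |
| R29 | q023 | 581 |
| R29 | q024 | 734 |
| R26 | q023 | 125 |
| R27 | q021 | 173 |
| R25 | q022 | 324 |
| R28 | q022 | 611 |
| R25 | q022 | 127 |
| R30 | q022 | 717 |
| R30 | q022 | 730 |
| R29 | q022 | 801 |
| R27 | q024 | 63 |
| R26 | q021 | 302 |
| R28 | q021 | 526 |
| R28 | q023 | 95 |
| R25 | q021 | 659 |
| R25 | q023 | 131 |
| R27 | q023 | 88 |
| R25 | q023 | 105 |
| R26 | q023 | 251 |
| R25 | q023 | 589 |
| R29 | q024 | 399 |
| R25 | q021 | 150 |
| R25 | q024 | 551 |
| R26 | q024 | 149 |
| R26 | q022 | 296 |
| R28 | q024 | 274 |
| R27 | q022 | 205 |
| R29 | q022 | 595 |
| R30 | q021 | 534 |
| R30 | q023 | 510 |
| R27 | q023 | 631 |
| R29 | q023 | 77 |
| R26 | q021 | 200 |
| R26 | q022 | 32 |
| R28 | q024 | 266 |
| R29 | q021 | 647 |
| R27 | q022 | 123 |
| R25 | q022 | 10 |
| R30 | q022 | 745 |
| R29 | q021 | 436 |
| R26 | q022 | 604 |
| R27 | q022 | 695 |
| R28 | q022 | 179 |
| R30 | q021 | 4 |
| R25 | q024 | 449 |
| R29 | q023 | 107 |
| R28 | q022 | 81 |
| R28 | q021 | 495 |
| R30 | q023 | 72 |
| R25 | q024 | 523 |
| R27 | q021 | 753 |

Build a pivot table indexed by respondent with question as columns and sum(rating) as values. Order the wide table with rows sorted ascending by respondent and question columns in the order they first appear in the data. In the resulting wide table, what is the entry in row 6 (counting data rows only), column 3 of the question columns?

With rows sorted ascending by respondent, row 6 is respondent=R30. question columns in first-appearance order: q024, q022, q023, q021; column 3 is q023.
Long rows with respondent=R30, question=q023: 679 + 510 + 72 = 1261.

1261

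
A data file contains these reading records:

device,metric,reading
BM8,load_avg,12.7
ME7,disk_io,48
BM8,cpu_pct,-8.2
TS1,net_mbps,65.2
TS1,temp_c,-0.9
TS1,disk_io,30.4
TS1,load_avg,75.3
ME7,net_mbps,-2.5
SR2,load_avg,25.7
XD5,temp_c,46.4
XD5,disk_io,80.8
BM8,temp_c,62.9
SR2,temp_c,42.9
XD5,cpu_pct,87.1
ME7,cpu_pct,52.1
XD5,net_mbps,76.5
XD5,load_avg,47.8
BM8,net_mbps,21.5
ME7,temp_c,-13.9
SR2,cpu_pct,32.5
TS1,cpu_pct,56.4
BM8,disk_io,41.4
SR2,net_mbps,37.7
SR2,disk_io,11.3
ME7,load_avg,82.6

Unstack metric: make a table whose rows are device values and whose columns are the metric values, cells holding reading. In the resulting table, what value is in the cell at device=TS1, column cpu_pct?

56.4

Wide layout: rows indexed by device, columns are the 5 distinct metric values (load_avg, disk_io, cpu_pct, net_mbps, temp_c).
Cell (device=TS1, metric=cpu_pct) draws from the long row where device=TS1 and metric=cpu_pct, which has reading=56.4.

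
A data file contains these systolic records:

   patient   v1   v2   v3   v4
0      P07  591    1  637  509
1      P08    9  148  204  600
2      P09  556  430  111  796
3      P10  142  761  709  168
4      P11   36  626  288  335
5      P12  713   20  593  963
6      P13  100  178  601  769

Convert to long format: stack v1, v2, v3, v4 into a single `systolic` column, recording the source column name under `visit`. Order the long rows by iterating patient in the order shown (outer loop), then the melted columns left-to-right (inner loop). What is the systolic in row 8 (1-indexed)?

28 rows total (7 × 4). Row 8: index ⌊(8-1)/4⌋ = 1 into patient → P08; (8-1) mod 4 = 3 into the melted columns → v4.
So row 8 is (P08, v4, 600); systolic = 600.

600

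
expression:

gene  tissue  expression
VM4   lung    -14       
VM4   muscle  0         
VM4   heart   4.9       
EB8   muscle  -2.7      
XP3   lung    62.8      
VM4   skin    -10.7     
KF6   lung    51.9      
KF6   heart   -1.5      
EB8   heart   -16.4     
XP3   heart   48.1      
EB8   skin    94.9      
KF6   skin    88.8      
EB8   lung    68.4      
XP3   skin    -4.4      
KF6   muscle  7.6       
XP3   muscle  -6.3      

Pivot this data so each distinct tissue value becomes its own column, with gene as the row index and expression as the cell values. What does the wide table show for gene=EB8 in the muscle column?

Wide layout: rows indexed by gene, columns are the 4 distinct tissue values (lung, muscle, heart, skin).
Cell (gene=EB8, tissue=muscle) draws from the long row where gene=EB8 and tissue=muscle, which has expression=-2.7.

-2.7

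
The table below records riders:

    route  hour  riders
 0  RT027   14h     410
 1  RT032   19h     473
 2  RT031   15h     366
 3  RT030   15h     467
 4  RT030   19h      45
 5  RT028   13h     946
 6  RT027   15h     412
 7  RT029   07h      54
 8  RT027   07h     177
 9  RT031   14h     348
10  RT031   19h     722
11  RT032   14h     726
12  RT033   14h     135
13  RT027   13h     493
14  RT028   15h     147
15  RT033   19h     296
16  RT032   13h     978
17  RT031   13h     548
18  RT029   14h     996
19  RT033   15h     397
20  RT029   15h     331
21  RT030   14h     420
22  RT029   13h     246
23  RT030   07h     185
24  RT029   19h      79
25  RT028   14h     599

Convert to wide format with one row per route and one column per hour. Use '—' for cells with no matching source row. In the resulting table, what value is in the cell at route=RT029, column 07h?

The long row with route=RT029, hour=07h has riders=54.

54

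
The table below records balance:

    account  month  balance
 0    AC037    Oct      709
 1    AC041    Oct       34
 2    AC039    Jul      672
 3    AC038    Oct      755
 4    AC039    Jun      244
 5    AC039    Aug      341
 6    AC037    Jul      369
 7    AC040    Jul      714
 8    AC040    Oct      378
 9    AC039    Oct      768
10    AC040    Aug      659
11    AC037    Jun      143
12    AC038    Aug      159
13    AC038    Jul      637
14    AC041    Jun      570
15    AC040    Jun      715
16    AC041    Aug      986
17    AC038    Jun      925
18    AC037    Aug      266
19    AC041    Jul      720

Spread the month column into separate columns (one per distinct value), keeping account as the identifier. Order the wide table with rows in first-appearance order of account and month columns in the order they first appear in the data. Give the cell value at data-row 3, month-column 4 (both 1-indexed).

341

With rows in first-appearance order of account, row 3 is account=AC039. month columns in first-appearance order: Oct, Jul, Jun, Aug; column 4 is Aug.
Long rows with account=AC039, month=Aug: balance = 341.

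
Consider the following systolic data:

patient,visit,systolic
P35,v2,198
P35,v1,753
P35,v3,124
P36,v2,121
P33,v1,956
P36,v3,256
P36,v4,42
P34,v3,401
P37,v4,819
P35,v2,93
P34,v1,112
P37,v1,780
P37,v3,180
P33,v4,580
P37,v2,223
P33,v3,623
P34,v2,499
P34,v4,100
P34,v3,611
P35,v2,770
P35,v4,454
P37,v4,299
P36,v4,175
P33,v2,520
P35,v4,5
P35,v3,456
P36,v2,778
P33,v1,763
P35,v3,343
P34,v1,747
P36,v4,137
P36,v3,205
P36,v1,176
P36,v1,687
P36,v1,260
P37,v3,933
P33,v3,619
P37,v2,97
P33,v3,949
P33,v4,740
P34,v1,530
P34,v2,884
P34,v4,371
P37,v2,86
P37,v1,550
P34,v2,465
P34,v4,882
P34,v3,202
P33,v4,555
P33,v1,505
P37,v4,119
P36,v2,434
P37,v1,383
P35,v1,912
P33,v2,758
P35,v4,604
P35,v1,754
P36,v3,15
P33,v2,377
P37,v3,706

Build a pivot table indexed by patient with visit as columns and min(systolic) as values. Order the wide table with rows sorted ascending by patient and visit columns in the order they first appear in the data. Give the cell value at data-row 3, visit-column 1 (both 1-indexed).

93

With rows sorted ascending by patient, row 3 is patient=P35. visit columns in first-appearance order: v2, v1, v3, v4; column 1 is v2.
Long rows with patient=P35, visit=v2: min(198, 93, 770) = 93.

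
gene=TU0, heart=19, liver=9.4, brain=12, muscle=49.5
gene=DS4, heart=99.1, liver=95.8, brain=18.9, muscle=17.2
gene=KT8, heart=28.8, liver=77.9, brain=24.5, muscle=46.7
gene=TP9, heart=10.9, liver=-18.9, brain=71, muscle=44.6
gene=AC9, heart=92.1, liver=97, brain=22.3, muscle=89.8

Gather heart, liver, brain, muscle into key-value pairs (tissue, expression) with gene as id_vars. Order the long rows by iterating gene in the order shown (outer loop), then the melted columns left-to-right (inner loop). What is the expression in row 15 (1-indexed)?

20 rows total (5 × 4). Row 15: index ⌊(15-1)/4⌋ = 3 into gene → TP9; (15-1) mod 4 = 2 into the melted columns → brain.
So row 15 is (TP9, brain, 71); expression = 71.

71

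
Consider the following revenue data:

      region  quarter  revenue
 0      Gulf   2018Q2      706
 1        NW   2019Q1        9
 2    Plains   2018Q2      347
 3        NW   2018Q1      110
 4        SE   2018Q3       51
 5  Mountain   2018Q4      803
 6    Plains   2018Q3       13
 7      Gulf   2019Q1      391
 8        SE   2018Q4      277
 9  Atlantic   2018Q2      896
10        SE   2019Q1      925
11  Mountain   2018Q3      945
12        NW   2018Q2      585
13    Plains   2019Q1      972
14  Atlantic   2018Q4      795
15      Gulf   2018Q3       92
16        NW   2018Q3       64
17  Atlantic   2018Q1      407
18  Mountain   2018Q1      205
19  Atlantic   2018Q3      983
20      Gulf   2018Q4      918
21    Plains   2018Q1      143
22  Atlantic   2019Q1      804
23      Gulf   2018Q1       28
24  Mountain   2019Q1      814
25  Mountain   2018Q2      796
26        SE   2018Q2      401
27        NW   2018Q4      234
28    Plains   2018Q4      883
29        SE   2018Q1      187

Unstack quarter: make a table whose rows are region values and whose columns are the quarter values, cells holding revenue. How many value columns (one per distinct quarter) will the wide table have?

5

5 distinct quarter values: 2018Q1, 2018Q2, 2018Q3, 2018Q4, 2019Q1.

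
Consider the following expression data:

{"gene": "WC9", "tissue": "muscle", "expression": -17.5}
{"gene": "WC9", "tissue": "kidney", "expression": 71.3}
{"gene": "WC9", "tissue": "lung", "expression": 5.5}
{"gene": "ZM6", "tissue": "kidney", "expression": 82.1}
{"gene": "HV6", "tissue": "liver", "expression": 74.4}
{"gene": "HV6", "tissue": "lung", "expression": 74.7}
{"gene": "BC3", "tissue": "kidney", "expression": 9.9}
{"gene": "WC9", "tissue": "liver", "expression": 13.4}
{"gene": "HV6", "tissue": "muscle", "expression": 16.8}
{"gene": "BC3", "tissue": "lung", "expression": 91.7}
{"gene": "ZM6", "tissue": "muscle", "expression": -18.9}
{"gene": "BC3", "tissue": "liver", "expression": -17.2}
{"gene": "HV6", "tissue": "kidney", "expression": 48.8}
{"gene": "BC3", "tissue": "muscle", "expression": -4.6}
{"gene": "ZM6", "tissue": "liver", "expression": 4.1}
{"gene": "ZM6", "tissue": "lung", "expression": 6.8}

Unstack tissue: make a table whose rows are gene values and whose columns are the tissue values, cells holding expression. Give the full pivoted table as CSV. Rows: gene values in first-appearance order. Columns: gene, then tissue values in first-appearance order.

gene,muscle,kidney,lung,liver
WC9,-17.5,71.3,5.5,13.4
ZM6,-18.9,82.1,6.8,4.1
HV6,16.8,48.8,74.7,74.4
BC3,-4.6,9.9,91.7,-17.2

Columns: gene plus the 4 distinct tissue values (muscle, kidney, lung, liver).
For example, row WC9 column muscle takes expression=-17.5 from the long row (WC9, muscle).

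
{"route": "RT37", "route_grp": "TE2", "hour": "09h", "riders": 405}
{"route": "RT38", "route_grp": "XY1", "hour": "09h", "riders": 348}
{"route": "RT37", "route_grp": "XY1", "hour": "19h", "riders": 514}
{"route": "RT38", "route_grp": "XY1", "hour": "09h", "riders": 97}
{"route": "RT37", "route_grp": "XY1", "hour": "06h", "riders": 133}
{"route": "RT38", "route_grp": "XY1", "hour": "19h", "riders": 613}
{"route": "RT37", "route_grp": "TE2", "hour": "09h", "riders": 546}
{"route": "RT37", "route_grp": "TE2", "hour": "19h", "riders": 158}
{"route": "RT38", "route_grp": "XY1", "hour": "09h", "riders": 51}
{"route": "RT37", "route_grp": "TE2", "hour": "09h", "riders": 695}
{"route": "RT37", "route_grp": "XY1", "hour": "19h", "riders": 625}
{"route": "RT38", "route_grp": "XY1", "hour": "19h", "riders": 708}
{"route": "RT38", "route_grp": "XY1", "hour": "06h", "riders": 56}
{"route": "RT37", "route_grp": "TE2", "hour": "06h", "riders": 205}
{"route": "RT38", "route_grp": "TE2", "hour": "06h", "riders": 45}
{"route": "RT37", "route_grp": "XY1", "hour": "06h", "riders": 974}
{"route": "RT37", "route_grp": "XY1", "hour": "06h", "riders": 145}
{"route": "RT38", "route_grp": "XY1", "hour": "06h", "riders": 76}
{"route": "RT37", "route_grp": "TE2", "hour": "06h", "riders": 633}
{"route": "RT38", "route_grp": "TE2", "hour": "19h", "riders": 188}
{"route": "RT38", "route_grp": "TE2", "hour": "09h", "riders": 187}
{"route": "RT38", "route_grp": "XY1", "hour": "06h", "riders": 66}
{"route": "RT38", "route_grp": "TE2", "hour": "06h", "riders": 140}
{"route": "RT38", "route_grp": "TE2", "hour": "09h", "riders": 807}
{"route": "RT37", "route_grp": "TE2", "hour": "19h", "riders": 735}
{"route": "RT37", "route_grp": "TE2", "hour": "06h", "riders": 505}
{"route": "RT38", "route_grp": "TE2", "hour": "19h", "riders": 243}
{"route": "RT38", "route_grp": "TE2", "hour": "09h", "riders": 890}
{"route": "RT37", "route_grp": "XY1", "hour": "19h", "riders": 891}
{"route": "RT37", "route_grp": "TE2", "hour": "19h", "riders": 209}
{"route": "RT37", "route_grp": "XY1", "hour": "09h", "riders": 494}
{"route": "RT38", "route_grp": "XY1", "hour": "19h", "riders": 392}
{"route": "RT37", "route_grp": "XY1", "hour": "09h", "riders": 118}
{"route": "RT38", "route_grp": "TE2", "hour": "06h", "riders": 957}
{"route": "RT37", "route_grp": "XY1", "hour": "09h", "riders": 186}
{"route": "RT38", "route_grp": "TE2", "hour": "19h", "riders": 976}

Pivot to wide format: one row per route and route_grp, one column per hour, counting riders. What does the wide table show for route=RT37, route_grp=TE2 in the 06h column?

Rows with route=RT37, route_grp=TE2 and hour=06h: riders values are 205, 633, 505.
3 rows match — count = 3.

3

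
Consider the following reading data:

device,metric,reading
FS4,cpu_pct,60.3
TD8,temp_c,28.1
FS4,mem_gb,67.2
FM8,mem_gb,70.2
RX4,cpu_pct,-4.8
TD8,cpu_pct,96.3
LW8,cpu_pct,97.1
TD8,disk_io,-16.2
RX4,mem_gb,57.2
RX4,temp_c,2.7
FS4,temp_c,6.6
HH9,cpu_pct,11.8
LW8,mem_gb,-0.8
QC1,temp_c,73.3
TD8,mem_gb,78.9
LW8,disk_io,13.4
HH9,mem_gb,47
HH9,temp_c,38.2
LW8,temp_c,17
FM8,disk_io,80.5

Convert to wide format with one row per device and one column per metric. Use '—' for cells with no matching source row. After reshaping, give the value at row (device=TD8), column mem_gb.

The long row with device=TD8, metric=mem_gb has reading=78.9.

78.9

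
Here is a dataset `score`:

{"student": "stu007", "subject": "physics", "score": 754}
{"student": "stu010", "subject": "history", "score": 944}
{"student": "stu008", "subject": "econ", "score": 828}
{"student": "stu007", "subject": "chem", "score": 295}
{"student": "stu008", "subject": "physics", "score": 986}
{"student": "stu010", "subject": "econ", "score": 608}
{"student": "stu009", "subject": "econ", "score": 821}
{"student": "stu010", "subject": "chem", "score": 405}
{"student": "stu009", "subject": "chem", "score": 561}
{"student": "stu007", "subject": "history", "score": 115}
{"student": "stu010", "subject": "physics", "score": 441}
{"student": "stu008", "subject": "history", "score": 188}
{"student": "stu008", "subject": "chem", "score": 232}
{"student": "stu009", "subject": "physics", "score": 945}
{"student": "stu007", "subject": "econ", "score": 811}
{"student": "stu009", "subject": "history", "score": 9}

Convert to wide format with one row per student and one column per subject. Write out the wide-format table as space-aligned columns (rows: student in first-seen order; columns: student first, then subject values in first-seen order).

Columns: student plus the 4 distinct subject values (physics, history, econ, chem).
For example, row stu007 column physics takes score=754 from the long row (stu007, physics).

student  physics  history  econ  chem
stu007   754      115      811   295 
stu010   441      944      608   405 
stu008   986      188      828   232 
stu009   945      9        821   561 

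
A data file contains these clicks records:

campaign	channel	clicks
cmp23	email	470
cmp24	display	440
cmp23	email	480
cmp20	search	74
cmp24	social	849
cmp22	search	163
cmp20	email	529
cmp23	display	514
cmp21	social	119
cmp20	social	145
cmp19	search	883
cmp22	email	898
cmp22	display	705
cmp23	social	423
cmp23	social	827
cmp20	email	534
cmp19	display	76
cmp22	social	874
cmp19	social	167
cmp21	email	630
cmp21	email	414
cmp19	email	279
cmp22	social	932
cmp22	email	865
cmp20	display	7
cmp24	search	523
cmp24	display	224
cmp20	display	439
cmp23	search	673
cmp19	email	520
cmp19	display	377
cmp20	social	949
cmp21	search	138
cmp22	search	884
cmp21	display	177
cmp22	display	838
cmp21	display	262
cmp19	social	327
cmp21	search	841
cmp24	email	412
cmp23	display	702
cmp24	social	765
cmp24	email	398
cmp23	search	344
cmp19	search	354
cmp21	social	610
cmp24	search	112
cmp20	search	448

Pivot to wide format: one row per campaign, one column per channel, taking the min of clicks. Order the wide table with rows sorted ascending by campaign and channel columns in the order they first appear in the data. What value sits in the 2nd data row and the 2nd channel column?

7

With rows sorted ascending by campaign, row 2 is campaign=cmp20. channel columns in first-appearance order: email, display, search, social; column 2 is display.
Long rows with campaign=cmp20, channel=display: min(7, 439) = 7.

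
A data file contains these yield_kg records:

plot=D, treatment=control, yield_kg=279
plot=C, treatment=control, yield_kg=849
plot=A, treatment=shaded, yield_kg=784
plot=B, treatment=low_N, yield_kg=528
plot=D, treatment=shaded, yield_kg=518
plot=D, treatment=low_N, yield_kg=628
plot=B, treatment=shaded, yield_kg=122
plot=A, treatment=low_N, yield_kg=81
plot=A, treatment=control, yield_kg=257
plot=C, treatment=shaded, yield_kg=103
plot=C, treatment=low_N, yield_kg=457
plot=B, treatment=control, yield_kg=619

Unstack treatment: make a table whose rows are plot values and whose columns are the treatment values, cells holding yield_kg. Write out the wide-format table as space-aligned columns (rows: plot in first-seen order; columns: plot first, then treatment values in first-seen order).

Columns: plot plus the 3 distinct treatment values (control, shaded, low_N).
For example, row D column control takes yield_kg=279 from the long row (D, control).

plot  control  shaded  low_N
D     279      518     628  
C     849      103     457  
A     257      784     81   
B     619      122     528  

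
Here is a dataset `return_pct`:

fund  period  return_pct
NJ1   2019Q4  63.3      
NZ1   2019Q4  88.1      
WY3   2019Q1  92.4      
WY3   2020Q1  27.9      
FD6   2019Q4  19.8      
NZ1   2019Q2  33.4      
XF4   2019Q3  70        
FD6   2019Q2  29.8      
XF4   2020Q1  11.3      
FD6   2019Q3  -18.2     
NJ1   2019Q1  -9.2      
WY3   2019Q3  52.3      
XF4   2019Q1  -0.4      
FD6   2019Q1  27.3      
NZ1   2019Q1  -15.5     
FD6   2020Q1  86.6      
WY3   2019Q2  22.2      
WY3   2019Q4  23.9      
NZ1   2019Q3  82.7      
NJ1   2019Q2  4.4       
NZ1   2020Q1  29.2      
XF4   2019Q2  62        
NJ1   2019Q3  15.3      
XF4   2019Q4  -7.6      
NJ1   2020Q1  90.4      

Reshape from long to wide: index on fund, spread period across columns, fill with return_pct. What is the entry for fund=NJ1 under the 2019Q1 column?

-9.2

Wide layout: rows indexed by fund, columns are the 5 distinct period values (2019Q4, 2019Q1, 2020Q1, 2019Q2, 2019Q3).
Cell (fund=NJ1, period=2019Q1) draws from the long row where fund=NJ1 and period=2019Q1, which has return_pct=-9.2.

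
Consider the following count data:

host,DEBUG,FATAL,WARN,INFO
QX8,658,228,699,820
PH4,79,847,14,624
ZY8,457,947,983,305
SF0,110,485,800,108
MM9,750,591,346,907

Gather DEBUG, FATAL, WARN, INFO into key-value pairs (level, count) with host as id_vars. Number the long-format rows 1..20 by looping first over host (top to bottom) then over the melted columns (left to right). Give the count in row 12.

305

20 rows total (5 × 4). Row 12: index ⌊(12-1)/4⌋ = 2 into host → ZY8; (12-1) mod 4 = 3 into the melted columns → INFO.
So row 12 is (ZY8, INFO, 305); count = 305.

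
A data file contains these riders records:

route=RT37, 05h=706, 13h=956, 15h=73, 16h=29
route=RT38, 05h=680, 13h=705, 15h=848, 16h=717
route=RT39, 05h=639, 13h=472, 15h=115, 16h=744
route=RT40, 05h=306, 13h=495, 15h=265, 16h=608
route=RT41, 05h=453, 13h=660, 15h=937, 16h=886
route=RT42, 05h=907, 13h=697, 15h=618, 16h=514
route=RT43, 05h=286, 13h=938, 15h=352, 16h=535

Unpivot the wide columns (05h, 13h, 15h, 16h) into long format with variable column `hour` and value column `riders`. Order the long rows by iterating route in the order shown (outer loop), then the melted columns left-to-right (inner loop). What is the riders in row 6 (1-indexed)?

705

28 rows total (7 × 4). Row 6: index ⌊(6-1)/4⌋ = 1 into route → RT38; (6-1) mod 4 = 1 into the melted columns → 13h.
So row 6 is (RT38, 13h, 705); riders = 705.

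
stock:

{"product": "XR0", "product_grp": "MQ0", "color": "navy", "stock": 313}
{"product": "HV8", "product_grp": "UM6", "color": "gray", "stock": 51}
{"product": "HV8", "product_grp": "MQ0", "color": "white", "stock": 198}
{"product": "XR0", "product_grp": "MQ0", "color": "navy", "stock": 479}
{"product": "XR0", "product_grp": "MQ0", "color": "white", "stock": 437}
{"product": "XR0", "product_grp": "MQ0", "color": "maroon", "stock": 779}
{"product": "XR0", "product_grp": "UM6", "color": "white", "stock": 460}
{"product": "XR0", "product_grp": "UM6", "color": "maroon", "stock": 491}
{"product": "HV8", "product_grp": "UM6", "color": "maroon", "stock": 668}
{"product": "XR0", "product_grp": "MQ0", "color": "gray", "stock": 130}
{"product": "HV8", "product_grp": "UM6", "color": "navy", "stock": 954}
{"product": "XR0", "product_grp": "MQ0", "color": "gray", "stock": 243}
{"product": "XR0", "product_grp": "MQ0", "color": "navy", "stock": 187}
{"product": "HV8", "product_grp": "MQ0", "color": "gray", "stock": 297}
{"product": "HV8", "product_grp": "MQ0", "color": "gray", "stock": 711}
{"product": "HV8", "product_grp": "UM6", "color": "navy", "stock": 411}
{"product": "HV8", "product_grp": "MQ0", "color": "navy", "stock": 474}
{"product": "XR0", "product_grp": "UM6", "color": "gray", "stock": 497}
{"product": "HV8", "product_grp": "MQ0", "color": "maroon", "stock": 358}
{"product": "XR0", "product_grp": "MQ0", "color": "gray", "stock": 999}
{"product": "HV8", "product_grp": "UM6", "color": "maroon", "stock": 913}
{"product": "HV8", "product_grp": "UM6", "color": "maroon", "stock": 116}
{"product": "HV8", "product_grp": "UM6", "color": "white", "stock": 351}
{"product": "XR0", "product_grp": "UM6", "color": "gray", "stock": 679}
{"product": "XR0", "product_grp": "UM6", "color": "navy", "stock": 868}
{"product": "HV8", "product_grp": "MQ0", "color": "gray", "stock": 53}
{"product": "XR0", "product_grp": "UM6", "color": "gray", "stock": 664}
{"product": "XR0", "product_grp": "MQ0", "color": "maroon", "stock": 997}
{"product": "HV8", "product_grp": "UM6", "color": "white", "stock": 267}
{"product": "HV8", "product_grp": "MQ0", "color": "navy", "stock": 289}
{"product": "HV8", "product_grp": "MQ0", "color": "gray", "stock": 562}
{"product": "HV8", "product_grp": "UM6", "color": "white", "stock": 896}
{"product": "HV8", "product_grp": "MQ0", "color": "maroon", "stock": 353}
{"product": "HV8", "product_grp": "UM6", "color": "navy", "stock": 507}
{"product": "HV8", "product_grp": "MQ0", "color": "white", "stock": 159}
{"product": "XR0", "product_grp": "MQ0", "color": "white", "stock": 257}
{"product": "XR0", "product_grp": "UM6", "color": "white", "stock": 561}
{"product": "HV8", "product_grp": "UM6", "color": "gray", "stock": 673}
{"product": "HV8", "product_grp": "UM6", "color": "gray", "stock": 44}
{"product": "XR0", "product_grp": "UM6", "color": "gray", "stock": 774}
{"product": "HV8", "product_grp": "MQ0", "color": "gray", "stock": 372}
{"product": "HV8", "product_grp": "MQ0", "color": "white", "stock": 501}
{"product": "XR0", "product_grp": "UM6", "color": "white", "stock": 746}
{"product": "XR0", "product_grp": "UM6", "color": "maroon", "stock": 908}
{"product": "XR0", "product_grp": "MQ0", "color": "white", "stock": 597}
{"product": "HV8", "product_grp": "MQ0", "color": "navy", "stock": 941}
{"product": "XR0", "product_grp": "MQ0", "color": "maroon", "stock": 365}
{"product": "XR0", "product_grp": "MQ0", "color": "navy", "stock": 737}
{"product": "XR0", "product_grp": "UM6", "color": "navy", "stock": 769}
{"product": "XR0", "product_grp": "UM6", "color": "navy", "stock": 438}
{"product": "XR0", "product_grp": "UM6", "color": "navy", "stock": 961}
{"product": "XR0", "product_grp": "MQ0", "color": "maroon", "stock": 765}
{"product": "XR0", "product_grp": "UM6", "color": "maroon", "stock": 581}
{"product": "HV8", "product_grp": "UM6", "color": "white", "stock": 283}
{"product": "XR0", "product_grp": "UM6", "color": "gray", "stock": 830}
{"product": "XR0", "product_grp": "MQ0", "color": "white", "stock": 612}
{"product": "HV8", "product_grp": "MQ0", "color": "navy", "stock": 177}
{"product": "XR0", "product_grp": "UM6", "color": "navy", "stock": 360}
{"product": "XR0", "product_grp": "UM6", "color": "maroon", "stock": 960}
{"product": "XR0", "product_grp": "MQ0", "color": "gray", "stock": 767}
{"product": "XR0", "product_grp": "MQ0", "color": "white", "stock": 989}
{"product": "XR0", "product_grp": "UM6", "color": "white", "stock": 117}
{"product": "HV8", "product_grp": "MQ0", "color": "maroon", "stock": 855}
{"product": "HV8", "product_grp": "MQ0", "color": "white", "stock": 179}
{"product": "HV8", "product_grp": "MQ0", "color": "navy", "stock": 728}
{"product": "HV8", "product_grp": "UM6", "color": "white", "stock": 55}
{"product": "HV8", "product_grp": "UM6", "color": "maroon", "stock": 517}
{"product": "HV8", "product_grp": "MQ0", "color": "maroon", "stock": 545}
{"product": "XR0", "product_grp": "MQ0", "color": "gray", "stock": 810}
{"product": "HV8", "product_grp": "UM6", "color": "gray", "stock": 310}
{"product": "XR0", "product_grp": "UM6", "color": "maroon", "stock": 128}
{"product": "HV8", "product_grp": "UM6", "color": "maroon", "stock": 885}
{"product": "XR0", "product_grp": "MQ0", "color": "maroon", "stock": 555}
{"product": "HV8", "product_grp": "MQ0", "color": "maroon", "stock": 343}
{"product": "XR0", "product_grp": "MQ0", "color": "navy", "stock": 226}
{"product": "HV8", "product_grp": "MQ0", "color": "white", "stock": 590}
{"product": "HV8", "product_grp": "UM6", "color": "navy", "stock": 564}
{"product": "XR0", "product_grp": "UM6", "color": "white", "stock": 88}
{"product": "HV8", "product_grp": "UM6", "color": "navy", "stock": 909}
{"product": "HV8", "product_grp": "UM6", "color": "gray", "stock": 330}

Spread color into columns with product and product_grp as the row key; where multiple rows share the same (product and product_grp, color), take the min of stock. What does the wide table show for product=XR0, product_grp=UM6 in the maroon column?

128

Rows with product=XR0, product_grp=UM6 and color=maroon: stock values are 491, 908, 581, 960, 128.
min(491, 908, 581, 960, 128) = 128.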